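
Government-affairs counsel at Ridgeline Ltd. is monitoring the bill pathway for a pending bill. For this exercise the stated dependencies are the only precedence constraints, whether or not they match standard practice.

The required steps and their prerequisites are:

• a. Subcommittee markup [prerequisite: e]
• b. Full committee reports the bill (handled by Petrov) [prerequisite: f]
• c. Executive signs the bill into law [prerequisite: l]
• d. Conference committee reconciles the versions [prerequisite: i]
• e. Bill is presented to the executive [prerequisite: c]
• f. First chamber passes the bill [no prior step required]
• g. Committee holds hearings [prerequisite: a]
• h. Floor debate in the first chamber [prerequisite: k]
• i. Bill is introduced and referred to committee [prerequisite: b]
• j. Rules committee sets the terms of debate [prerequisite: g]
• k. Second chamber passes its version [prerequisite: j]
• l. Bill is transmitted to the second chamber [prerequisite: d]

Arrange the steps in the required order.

f → b → i → d → l → c → e → a → g → j → k → h

f is the only step with nothing outstanding, so it goes first.
b needed f, now all done → b.
i needed b, now all done → i.
d needed i, now all done → d.
l needed d, now all done → l.
Next only c has its prerequisites met → c.
e needed c, now all done → e.
a needed e, now all done → a.
That leaves g as the only ready step → g.
j needed g, now all done → j.
k needed j, now all done → k.
h is the only step now ready → h.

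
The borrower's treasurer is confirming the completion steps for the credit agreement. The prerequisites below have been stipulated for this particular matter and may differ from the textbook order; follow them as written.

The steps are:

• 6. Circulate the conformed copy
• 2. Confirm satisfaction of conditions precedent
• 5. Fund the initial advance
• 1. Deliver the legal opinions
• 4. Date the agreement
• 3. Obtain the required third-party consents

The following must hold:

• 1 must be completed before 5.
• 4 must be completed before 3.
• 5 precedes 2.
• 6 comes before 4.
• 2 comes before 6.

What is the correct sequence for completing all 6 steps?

1, 5, 2, 6, 4, 3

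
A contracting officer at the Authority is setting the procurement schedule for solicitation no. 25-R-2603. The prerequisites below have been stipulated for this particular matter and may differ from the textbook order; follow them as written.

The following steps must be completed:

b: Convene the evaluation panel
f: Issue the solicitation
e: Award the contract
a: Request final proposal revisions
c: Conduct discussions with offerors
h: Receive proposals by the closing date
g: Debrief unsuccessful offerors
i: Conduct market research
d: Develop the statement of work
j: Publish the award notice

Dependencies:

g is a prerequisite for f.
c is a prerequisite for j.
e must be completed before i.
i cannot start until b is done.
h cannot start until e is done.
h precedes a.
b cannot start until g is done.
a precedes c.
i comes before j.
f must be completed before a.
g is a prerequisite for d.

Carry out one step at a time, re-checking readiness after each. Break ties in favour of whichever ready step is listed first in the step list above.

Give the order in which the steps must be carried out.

e, h, g, b, f, a, c, i, d, j

Nothing is required for e and g. e is listed earlier → e first.
Now h and g have their prerequisites met. h is listed earlier, so h next.
That leaves g as the only ready step → g.
Now b, f and d have their prerequisites met. b is listed earlier, so b next.
Now f, i and d have their prerequisites met. f is listed earlier, so f next.
a now also ready, so the ready set is {a, i, d}; a is listed earlier → a.
c, i and d are all available; c is listed earlier → c.
Now i and d have their prerequisites met. i is listed earlier, so i next.
j now also ready, so the ready set is {d, j}; d is listed earlier → d.
j needed c and i, now all done → j.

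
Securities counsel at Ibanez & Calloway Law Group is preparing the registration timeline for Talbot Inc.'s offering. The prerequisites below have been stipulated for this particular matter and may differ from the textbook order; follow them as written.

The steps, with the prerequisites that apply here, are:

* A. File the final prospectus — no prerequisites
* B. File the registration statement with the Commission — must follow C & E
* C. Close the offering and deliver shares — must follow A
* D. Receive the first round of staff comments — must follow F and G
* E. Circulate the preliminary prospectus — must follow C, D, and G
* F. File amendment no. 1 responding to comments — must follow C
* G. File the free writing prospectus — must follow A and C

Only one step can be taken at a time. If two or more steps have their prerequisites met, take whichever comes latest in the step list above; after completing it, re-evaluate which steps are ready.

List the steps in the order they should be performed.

A, C, G, F, D, E, B

A is the only step with nothing outstanding, so it goes first.
C needed A, now all done → C.
G and F are both available; G is listed later → G.
Next only F has its prerequisites met → F.
D needed G and F, now all done → D.
Next only E has its prerequisites met → E.
B is the only step now ready → B.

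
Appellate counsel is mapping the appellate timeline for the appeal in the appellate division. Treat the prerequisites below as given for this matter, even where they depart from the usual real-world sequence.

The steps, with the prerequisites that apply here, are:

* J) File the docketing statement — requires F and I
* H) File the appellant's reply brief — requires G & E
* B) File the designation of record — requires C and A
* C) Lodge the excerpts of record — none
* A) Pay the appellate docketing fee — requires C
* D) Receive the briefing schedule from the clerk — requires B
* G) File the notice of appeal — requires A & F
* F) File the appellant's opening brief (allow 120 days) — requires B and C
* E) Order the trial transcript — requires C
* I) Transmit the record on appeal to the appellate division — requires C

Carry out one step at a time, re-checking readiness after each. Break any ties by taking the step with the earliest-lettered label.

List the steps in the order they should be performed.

C, A, B, D, E, F, G, H, I, J

Only C has no prerequisites, so it is first.
Ready: A, E and I. A has the earlier label → A.
B now also ready, so the ready set is {B, E, I}; B has the earlier label → B.
D and F now also ready, so the ready set is {D, E, F, I}; D has the earlier label → D.
E, F and I are all available; E has the earlier label → E.
Now F and I have their prerequisites met. F has the earlier label, so F next.
G and I are both available; G has the earlier label → G.
Ready: H and I. H has the earlier label → H.
That leaves I as the only ready step → I.
J needed F and I, now all done → J.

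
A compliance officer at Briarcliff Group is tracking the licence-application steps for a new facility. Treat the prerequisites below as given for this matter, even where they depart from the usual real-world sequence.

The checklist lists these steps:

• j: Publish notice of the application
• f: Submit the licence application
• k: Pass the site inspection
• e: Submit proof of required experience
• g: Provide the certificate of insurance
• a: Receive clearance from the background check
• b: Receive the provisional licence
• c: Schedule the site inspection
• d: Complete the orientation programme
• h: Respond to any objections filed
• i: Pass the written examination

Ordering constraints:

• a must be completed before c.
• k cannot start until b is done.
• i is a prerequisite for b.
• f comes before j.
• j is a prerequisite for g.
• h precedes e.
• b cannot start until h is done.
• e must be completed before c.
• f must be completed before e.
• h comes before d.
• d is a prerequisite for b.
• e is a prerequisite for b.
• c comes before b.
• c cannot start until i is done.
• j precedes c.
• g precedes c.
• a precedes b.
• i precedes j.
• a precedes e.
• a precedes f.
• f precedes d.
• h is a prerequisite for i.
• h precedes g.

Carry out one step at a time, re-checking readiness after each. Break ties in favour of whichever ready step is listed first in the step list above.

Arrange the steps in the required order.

a f h e d i j g c b k

Nothing is required for a and h. a is listed earlier → a first.
f now also ready, so the ready set is {f, h}; f is listed earlier → f.
Next only h has its prerequisites met → h.
Now e, d and i have their prerequisites met. e is listed earlier, so e next.
d and i are both available; d is listed earlier → d.
That leaves i as the only ready step → i.
j is the only step now ready → j.
That leaves g as the only ready step → g.
c is the only step now ready → c.
b needed e, a, c, d, h and i, now all done → b.
k needed b, now all done → k.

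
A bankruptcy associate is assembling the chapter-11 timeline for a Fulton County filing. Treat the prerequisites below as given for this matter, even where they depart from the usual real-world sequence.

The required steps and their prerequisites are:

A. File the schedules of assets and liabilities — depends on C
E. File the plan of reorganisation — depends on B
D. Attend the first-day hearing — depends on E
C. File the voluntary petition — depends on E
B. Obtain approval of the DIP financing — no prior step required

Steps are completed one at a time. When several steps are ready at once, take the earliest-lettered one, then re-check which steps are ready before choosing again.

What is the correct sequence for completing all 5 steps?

B is the only step with nothing outstanding, so it goes first.
E needed B, now all done → E.
C and D are both available; C has the earlier label → C.
A and D are both available; A has the earlier label → A.
That leaves D as the only ready step → D.

B, E, C, A, D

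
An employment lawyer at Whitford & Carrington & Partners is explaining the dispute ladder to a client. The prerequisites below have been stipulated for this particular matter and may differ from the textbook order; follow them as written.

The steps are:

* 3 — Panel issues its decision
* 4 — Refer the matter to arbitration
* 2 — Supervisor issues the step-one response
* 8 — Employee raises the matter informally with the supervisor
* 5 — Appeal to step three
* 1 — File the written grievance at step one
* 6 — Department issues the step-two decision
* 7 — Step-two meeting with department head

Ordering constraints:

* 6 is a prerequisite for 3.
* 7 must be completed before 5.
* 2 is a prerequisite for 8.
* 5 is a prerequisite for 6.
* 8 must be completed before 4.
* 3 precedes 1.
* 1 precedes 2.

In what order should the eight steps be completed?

7, 5, 6, 3, 1, 2, 8, 4

Only 7 has no prerequisites, so it is first.
5 needed 7, now all done → 5.
That leaves 6 as the only ready step → 6.
3 needed 6, now all done → 3.
Next only 1 has its prerequisites met → 1.
2 needed 1, now all done → 2.
That leaves 8 as the only ready step → 8.
4 needed 8, now all done → 4.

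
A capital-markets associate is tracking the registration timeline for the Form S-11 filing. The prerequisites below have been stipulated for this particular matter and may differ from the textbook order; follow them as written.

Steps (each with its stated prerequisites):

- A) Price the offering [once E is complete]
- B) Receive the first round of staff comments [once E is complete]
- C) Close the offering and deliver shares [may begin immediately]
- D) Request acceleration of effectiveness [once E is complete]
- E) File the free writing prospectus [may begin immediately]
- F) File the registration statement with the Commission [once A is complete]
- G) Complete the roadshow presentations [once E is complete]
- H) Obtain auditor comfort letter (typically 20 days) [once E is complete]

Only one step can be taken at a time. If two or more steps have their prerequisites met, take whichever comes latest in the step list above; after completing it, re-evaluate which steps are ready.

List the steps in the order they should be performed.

Nothing is required for E and C. E is listed later → E first.
Now H, G, D, C, B and A have their prerequisites met. H is listed later, so H next.
Ready: G, D, C, B and A. G is listed later → G.
Now D, C, B and A have their prerequisites met. D is listed later, so D next.
Now C, B and A have their prerequisites met. C is listed later, so C next.
Now B and A have their prerequisites met. B is listed later, so B next.
A needed E, now all done → A.
F needed A, now all done → F.

E H G D C B A F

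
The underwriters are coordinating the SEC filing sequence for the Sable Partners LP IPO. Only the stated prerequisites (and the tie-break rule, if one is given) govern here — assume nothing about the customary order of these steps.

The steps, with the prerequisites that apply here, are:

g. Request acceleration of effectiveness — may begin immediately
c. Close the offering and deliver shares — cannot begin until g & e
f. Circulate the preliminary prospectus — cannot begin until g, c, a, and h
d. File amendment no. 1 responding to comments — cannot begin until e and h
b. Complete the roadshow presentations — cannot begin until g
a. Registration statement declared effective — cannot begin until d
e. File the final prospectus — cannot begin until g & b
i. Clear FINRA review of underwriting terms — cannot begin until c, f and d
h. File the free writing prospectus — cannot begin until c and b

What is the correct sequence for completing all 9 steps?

g → b → e → c → h → d → a → f → i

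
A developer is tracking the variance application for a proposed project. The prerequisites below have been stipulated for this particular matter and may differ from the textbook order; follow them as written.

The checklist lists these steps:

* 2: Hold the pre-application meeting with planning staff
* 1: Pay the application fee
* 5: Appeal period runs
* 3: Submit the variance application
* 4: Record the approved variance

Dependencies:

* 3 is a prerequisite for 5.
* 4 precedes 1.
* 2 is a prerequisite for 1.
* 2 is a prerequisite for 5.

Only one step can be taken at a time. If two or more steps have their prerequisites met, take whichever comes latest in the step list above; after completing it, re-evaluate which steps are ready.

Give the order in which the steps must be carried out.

Nothing is required for 4, 3 and 2. 4 is listed later → 4 first.
Ready: 3 and 2. 3 is listed later → 3.
That leaves 2 as the only ready step → 2.
5 and 1 are both available; 5 is listed later → 5.
1 needed 4 and 2, now all done → 1.

4 → 3 → 2 → 5 → 1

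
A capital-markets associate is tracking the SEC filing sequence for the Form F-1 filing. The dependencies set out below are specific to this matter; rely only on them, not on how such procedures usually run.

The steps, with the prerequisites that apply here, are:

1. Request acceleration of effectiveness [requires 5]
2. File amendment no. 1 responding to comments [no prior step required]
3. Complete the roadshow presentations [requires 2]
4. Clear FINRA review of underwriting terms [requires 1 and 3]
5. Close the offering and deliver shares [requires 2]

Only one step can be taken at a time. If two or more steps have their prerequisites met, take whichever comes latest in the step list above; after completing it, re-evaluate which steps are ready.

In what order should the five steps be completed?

2, 5, 3, 1, 4

2 has no prerequisites → 2 first.
5 and 3 are both available; 5 is listed later → 5.
1 now also ready, so the ready set is {3, 1}; 3 is listed later → 3.
1 is the only step now ready → 1.
That leaves 4 as the only ready step → 4.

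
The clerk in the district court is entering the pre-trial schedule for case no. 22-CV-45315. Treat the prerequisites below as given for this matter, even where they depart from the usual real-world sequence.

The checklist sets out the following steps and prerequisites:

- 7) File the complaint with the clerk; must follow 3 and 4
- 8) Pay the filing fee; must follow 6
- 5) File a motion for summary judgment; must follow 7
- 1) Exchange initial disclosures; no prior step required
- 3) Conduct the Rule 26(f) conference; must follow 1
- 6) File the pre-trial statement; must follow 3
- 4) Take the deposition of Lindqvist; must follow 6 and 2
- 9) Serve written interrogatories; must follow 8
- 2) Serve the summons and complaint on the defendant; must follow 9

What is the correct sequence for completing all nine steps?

1, 3, 6, 8, 9, 2, 4, 7, 5

Only 1 has no prerequisites, so it is first.
That leaves 3 as the only ready step → 3.
That leaves 6 as the only ready step → 6.
Next only 8 has its prerequisites met → 8.
9 needed 8, now all done → 9.
2 needed 9, now all done → 2.
4 needed 6 and 2, now all done → 4.
That leaves 7 as the only ready step → 7.
5 needed 7, now all done → 5.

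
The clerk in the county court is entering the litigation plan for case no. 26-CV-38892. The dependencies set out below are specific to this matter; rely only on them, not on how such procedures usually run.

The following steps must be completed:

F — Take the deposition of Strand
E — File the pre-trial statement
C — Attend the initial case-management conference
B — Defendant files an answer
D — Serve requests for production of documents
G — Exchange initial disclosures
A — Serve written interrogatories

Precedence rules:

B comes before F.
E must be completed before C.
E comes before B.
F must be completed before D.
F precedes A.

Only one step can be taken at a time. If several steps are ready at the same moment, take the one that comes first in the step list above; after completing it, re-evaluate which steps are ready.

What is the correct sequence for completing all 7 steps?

E → C → B → F → D → G → A

Nothing is required for E and G. E is listed earlier → E first.
Now C, B and G have their prerequisites met. C is listed earlier, so C next.
Now B and G have their prerequisites met. B is listed earlier, so B next.
Ready: F and G. F is listed earlier → F.
D and A now also ready, so the ready set is {D, G, A}; D is listed earlier → D.
G and A are both available; G is listed earlier → G.
A needed F, now all done → A.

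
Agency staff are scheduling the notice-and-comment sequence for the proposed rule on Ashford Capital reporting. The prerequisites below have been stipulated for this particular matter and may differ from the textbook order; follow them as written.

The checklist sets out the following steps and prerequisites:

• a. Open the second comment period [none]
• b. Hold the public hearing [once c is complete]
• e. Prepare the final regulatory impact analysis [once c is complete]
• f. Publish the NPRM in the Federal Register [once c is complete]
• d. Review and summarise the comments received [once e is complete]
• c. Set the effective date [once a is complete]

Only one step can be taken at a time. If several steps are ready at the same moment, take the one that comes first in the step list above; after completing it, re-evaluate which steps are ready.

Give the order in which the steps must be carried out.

a, c, b, e, f, d

a is the only step with nothing outstanding, so it goes first.
c needed a, now all done → c.
b, e and f are all available; b is listed earlier → b.
Now e and f have their prerequisites met. e is listed earlier, so e next.
d now also ready, so the ready set is {f, d}; f is listed earlier → f.
d needed e, now all done → d.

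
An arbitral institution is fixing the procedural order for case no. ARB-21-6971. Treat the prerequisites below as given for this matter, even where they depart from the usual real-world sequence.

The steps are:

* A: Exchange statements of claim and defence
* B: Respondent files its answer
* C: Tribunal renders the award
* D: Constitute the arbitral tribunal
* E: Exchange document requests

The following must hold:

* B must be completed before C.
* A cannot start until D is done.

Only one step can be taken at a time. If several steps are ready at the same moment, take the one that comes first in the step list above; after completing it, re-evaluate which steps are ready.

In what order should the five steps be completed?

B C D A E

B, D and E have no prerequisites; B is listed earlier, so B is first.
Ready: C, D and E. C is listed earlier → C.
Now D and E have their prerequisites met. D is listed earlier, so D next.
Ready: A and E. A is listed earlier → A.
That leaves E as the only ready step → E.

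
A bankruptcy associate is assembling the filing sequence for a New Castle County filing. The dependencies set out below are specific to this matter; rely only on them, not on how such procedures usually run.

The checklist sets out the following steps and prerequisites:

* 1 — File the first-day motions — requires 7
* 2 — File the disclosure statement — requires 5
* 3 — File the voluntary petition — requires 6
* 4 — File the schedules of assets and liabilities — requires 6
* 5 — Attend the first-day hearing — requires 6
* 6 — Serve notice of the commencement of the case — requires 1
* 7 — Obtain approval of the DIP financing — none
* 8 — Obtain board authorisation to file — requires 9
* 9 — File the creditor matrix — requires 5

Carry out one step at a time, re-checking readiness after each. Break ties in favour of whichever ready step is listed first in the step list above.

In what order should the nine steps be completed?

7 is the only step with nothing outstanding, so it goes first.
1 needed 7, now all done → 1.
6 needed 1, now all done → 6.
3, 4 and 5 are all available; 3 is listed earlier → 3.
Now 4 and 5 have their prerequisites met. 4 is listed earlier, so 4 next.
That leaves 5 as the only ready step → 5.
2 and 9 are both available; 2 is listed earlier → 2.
9 needed 5, now all done → 9.
8 needed 9, now all done → 8.

7, 1, 6, 3, 4, 5, 2, 9, 8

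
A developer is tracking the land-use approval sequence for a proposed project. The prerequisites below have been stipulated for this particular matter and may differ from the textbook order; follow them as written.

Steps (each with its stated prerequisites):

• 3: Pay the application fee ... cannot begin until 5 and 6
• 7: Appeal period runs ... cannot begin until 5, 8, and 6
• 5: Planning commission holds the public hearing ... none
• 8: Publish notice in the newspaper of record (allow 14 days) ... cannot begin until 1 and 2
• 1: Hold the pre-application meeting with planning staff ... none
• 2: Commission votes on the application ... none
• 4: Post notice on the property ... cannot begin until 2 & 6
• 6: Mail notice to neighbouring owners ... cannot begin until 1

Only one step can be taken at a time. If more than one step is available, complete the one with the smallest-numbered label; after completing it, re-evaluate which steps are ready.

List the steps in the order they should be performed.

1, 2 and 5 have no prerequisites; 1 has the earlier label, so 1 is first.
6 now also ready, so the ready set is {2, 5, 6}; 2 has the earlier label → 2.
Now 5, 6 and 8 have their prerequisites met. 5 has the earlier label, so 5 next.
Now 6 and 8 have their prerequisites met. 6 has the earlier label, so 6 next.
3 and 4 now also ready, so the ready set is {3, 4, 8}; 3 has the earlier label → 3.
Ready: 4 and 8. 4 has the earlier label → 4.
8 is the only step now ready → 8.
7 needed 5, 6 and 8, now all done → 7.

1 → 2 → 5 → 6 → 3 → 4 → 8 → 7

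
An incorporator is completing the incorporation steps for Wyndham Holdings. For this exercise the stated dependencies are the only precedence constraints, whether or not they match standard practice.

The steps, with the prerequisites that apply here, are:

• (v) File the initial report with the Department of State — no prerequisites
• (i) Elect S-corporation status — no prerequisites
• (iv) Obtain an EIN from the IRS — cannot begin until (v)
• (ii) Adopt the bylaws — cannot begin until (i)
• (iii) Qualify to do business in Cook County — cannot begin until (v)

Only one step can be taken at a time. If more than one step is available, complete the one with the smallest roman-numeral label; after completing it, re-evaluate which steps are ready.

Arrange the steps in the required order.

Nothing is required for (i) and (v). (i) has the earlier label → (i) first.
(ii) now also ready, so the ready set is {(ii), (v)}; (ii) has the earlier label → (ii).
(v) is the only step now ready → (v).
Ready: (iii) and (iv). (iii) has the earlier label → (iii).
Next only (iv) has its prerequisites met → (iv).

(i) → (ii) → (v) → (iii) → (iv)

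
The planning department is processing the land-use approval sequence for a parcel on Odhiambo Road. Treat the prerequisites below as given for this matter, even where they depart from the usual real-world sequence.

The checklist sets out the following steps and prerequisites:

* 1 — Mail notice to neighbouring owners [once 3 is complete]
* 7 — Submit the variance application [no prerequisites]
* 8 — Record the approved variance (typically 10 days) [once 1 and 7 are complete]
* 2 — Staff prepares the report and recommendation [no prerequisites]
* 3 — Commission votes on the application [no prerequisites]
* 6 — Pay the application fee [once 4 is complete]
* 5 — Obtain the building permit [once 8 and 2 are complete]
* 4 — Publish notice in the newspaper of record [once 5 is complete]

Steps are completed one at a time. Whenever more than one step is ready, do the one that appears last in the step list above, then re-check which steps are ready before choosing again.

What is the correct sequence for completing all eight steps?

Nothing is required for 3, 2 and 7. 3 is listed later → 3 first.
1 now also ready, so the ready set is {2, 7, 1}; 2 is listed later → 2.
Now 7 and 1 have their prerequisites met. 7 is listed later, so 7 next.
1 is the only step now ready → 1.
Next only 8 has its prerequisites met → 8.
That leaves 5 as the only ready step → 5.
4 needed 5, now all done → 4.
6 is the only step now ready → 6.

3, 2, 7, 1, 8, 5, 4, 6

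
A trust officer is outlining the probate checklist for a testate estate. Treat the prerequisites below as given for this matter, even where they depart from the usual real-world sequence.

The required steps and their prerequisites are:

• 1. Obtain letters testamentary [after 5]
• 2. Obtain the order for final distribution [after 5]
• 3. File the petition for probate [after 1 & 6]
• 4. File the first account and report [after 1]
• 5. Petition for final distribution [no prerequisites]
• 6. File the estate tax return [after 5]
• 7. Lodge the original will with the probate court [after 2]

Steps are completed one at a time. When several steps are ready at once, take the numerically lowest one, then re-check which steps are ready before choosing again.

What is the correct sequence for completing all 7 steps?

5, 1, 2, 4, 6, 3, 7

5 has no prerequisites → 5 first.
Ready: 1, 2 and 6. 1 has the earlier label → 1.
4 now also ready, so the ready set is {2, 4, 6}; 2 has the earlier label → 2.
4, 6 and 7 are all available; 4 has the earlier label → 4.
6 and 7 are both available; 6 has the earlier label → 6.
3 now also ready, so the ready set is {3, 7}; 3 has the earlier label → 3.
7 needed 2, now all done → 7.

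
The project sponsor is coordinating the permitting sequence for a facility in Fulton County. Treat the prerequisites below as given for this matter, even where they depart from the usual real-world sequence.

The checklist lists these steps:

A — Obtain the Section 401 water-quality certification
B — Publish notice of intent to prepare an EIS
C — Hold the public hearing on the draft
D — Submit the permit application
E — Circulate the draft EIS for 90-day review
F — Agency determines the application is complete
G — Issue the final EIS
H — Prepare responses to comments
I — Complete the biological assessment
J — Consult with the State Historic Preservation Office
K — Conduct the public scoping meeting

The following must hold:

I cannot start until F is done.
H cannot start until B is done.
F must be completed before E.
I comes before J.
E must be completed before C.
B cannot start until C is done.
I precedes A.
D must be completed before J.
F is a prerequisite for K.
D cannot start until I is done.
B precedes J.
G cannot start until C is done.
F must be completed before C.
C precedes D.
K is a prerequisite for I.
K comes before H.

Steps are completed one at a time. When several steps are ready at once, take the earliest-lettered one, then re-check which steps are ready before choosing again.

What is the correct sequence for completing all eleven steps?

F E C B G K H I A D J

F is the only step with nothing outstanding, so it goes first.
Ready: E and K. E has the earlier label → E.
Ready: C and K. C has the earlier label → C.
Ready: B, G and K. B has the earlier label → B.
G and K are both available; G has the earlier label → G.
K needed F, now all done → K.
Now H and I have their prerequisites met. H has the earlier label, so H next.
That leaves I as the only ready step → I.
Now A and D have their prerequisites met. A has the earlier label, so A next.
Next only D has its prerequisites met → D.
J needed B, D and I, now all done → J.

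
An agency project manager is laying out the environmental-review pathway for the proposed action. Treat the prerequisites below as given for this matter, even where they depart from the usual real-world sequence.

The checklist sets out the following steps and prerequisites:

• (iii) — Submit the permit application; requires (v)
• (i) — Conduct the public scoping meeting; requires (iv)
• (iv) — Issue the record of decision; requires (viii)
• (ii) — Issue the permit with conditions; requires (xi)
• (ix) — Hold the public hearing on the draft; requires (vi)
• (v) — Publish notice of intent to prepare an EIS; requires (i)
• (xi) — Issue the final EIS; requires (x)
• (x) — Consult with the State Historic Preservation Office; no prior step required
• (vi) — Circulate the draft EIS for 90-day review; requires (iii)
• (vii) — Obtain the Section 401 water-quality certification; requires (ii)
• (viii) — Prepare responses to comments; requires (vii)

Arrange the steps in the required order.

(x) is the only step with nothing outstanding, so it goes first.
(xi) is the only step now ready → (xi).
That leaves (ii) as the only ready step → (ii).
That leaves (vii) as the only ready step → (vii).
That leaves (viii) as the only ready step → (viii).
Next only (iv) has its prerequisites met → (iv).
(i) needed (iv), now all done → (i).
Next only (v) has its prerequisites met → (v).
(iii) is the only step now ready → (iii).
Next only (vi) has its prerequisites met → (vi).
(ix) is the only step now ready → (ix).

(x), (xi), (ii), (vii), (viii), (iv), (i), (v), (iii), (vi), (ix)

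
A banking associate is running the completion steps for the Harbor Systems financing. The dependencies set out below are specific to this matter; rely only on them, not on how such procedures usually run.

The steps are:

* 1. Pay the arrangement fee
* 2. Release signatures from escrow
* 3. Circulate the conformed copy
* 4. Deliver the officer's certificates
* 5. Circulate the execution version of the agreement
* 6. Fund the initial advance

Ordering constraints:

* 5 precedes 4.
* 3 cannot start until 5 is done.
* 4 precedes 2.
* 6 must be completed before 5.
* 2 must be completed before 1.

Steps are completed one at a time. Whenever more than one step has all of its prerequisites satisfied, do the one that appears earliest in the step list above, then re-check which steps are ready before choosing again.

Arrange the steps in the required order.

6, 5, 3, 4, 2, 1

6 is the only step with nothing outstanding, so it goes first.
That leaves 5 as the only ready step → 5.
Ready: 3 and 4. 3 is listed earlier → 3.
4 needed 5, now all done → 4.
2 needed 4, now all done → 2.
1 needed 2, now all done → 1.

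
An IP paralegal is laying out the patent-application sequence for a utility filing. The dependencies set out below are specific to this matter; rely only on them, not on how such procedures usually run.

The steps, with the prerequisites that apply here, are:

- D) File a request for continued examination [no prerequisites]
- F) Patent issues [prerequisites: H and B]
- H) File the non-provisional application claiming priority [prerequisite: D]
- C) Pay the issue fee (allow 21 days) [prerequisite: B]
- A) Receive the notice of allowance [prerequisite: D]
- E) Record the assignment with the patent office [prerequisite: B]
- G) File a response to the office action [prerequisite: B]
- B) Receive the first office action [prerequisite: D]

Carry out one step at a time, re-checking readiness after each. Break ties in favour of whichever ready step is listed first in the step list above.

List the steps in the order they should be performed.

Only D has no prerequisites, so it is first.
H, A and B are all available; H is listed earlier → H.
A and B are both available; A is listed earlier → A.
That leaves B as the only ready step → B.
Now F, C, E and G have their prerequisites met. F is listed earlier, so F next.
Now C, E and G have their prerequisites met. C is listed earlier, so C next.
Now E and G have their prerequisites met. E is listed earlier, so E next.
That leaves G as the only ready step → G.

D, H, A, B, F, C, E, G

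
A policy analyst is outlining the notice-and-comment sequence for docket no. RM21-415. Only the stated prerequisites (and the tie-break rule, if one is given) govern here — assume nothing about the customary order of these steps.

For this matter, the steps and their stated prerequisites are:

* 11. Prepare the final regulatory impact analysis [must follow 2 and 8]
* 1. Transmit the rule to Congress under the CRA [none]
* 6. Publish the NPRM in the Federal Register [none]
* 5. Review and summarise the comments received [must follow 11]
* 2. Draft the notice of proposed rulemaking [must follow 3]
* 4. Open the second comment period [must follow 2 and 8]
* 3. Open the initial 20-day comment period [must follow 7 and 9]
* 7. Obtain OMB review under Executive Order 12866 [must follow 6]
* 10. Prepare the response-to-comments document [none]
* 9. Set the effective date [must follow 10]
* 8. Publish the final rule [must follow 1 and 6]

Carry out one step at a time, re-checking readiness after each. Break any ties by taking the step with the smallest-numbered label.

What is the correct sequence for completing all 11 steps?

1 → 6 → 7 → 8 → 10 → 9 → 3 → 2 → 4 → 11 → 5

Nothing is required for 1, 6 and 10. 1 has the earlier label → 1 first.
6 and 10 are both available; 6 has the earlier label → 6.
Now 7, 8 and 10 have their prerequisites met. 7 has the earlier label, so 7 next.
Ready: 8 and 10. 8 has the earlier label → 8.
Next only 10 has its prerequisites met → 10.
9 needed 10, now all done → 9.
3 needed 7 and 9, now all done → 3.
That leaves 2 as the only ready step → 2.
Ready: 4 and 11. 4 has the earlier label → 4.
11 needed 2 and 8, now all done → 11.
5 is the only step now ready → 5.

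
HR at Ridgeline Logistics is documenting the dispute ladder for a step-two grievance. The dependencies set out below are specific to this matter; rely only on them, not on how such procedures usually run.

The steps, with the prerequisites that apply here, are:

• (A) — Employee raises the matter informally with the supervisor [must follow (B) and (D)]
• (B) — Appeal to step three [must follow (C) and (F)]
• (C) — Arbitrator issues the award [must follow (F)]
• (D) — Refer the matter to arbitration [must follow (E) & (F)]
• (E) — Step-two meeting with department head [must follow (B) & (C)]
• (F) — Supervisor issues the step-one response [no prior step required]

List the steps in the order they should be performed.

(F) (C) (B) (E) (D) (A)

(F) has no prerequisites → (F) first.
(C) needed (F), now all done → (C).
(B) needed (C) and (F), now all done → (B).
Next only (E) has its prerequisites met → (E).
Next only (D) has its prerequisites met → (D).
(A) needed (B) and (D), now all done → (A).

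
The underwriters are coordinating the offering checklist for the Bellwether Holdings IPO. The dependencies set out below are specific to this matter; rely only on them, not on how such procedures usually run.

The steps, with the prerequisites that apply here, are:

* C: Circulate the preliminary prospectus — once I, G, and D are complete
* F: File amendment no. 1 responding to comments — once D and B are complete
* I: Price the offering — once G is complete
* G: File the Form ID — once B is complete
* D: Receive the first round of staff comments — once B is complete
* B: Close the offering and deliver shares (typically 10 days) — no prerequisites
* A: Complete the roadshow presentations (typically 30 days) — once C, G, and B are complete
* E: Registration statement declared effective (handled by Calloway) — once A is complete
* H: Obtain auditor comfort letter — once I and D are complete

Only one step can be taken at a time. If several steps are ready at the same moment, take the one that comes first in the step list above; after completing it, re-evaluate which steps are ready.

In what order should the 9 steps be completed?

B, G, I, D, C, F, A, E, H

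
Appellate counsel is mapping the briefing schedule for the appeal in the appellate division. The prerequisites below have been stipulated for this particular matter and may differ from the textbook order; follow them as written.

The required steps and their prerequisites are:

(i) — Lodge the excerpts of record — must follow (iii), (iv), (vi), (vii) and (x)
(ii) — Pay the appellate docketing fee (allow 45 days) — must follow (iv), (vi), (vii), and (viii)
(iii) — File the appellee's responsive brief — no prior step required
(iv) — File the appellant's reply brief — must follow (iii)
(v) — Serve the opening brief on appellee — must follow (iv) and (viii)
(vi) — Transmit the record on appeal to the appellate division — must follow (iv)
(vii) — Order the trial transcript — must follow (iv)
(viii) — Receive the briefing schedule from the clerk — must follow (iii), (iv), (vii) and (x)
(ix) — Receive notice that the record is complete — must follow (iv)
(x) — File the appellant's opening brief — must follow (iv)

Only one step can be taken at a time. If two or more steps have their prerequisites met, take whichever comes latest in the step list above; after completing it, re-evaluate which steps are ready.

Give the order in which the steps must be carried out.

(iii) → (iv) → (x) → (ix) → (vii) → (viii) → (vi) → (v) → (ii) → (i)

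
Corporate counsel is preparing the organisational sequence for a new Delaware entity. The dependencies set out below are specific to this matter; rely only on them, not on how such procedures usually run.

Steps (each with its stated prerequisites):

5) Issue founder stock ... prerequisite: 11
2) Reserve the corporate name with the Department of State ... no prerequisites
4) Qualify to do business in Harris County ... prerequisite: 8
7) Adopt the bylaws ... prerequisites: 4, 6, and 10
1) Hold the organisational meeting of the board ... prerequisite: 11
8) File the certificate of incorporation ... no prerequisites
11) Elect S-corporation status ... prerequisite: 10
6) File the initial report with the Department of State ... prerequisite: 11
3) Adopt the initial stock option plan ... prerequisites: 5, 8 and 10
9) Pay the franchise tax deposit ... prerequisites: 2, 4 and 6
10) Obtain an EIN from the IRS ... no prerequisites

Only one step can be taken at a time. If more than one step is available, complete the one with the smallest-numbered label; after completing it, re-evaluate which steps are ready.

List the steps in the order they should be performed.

2, 8 and 10 have no prerequisites; 2 has the earlier label, so 2 is first.
8 and 10 are both available; 8 has the earlier label → 8.
4 and 10 are both available; 4 has the earlier label → 4.
10 is the only step now ready → 10.
Next only 11 has its prerequisites met → 11.
Ready: 1, 5 and 6. 1 has the earlier label → 1.
5 and 6 are both available; 5 has the earlier label → 5.
3 now also ready, so the ready set is {3, 6}; 3 has the earlier label → 3.
Next only 6 has its prerequisites met → 6.
Now 7 and 9 have their prerequisites met. 7 has the earlier label, so 7 next.
Next only 9 has its prerequisites met → 9.

2, 8, 4, 10, 11, 1, 5, 3, 6, 7, 9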